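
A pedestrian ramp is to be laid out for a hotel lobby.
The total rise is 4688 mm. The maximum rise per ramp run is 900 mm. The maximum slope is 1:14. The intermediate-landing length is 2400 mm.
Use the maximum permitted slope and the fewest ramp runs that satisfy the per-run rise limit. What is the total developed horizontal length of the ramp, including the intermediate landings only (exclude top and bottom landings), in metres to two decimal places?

77.63 m

⌈4688/900⌉ = 6 ramp runs. That means 5 intermediate landings.
Ramp run (horizontal) at 1:14: 4688 × 14 = 65632 mm.
Intermediate landings: 5 × 2400 = 12000 mm.
Total developed length = 65632 + 12000 = 77632 mm.
= 77.63 m.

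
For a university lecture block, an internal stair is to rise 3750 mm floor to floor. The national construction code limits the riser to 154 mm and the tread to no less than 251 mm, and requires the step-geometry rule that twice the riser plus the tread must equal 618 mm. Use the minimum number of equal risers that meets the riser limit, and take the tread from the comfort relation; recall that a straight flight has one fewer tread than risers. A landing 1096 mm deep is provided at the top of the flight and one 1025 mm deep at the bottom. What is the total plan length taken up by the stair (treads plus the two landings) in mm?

9753 mm

⌈3750/154⌉ = 25 risers.
Each riser is 3750/25 = 150 mm (≤ 154 mm).
From 2R + T = 618: T = 618 − 300 = 318 mm.
Going = (25 − 1) × 318 = 7632 mm.
Add landings: 7632 + 1096 + 1025 = 9753 mm.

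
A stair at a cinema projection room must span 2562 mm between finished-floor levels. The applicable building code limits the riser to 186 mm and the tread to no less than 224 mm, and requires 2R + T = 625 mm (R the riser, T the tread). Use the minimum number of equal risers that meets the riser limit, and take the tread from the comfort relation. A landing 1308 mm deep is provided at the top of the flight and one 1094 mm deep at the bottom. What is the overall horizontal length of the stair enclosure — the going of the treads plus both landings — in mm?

5769 mm

2562 / 186 = 13.77, so 14 risers are needed.
Riser R = 2562 / 14 = 183 mm, within the 186 mm limit.
Tread T = 625 − 2 × 183 = 259 mm (≥ 224 mm).
Going = (14 − 1) × 259 = 3367 mm.
Enclosure = 3367 + 1308 + 1094 = 5769 mm.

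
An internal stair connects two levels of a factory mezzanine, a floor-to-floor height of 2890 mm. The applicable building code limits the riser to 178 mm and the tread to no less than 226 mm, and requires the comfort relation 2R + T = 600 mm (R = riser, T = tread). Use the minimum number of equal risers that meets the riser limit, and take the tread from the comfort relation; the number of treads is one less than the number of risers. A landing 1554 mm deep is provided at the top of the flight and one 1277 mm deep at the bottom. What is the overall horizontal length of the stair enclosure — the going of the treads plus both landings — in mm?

⌈2890/178⌉ = 17 risers.
Riser R = 2890 / 17 = 170 mm, within the 178 mm limit.
Tread T = 600 − 2 × 170 = 260 mm (≥ 226 mm).
Going = (17 − 1) × 260 = 4160 mm.
Add landings: 4160 + 1554 + 1277 = 6991 mm.

6991 mm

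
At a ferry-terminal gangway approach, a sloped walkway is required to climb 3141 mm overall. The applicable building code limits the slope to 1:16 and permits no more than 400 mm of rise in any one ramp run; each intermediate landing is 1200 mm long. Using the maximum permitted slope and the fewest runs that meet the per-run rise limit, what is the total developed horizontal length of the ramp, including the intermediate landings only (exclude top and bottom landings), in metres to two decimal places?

58.66 m

At most 400 each: 3141/400 = 7.85, giving 8 ramp runs. That means 7 intermediate landings.
Horizontal run for 3141 mm of rise at 1:16 is 3141 × 16 = 50256 mm.
Intermediate landings: 7 × 1200 = 8400 mm.
Developed length = 50256 + 8400 = 58656 mm.
= 58.66 m.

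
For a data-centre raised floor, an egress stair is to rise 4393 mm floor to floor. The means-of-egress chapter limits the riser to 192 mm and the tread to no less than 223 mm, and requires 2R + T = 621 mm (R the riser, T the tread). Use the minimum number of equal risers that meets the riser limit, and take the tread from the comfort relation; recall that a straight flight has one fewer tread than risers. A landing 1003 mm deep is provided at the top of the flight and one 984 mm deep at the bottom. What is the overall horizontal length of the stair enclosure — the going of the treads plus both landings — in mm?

7245 mm

4393 / 192 = 22.880 → round up to 23 risers.
Each riser is 4393/23 = 191 mm (≤ 192 mm).
T = 621 − 2·191 = 239 mm, which satisfies the 223 mm minimum.
Going = (23 − 1) × 239 = 5258 mm.
Add landings: 5258 + 1003 + 984 = 7245 mm.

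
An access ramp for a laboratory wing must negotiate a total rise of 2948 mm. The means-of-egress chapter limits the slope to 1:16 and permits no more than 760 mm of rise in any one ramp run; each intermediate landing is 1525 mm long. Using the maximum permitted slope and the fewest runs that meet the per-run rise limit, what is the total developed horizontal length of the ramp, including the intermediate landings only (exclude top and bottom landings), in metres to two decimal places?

2948 / 760 = 3.879 → round up to 4 ramp runs. That means 3 intermediate landings.
Horizontal run for 2948 mm of rise at 1:16 is 2948 × 16 = 47168 mm.
3 intermediate landings contribute 3 × 1525 = 4575 mm.
Total developed length = 47168 + 4575 = 51743 mm.
= 51.74 m.

51.74 m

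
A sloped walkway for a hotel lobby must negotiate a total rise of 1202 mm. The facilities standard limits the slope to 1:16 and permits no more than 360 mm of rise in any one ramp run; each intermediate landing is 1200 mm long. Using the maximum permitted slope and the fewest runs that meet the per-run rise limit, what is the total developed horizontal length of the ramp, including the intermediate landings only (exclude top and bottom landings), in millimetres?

22832 mm

At most 360 each: 1202/360 = 3.34, giving 4 ramp runs. That means 3 intermediate landings.
Ramp run (horizontal) at 1:16: 1202 × 16 = 19232 mm.
3 intermediate landings contribute 3 × 1200 = 3600 mm.
Developed length = 19232 + 3600 = 22832 mm.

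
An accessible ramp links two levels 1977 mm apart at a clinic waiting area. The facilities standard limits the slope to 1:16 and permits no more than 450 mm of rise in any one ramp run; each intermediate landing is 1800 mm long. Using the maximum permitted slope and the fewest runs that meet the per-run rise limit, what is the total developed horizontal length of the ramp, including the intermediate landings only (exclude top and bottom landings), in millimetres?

1977 / 450 = 4.393 → round up to 5 ramp runs. That means 4 intermediate landings.
Horizontal run for 1977 mm of rise at 1:16 is 1977 × 16 = 31632 mm.
4 intermediate landings contribute 4 × 1800 = 7200 mm.
Developed length = 31632 + 7200 = 38832 mm.

38832 mm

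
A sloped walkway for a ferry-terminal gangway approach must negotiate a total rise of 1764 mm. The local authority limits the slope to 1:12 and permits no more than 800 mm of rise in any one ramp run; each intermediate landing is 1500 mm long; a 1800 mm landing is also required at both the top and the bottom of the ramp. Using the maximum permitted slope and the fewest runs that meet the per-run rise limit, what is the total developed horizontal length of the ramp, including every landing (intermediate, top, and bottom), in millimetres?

1764 / 800 = 2.205 → round up to 3 ramp runs. That means 2 intermediate landings.
Horizontal run for 1764 mm of rise at 1:12 is 1764 × 12 = 21168 mm.
Intermediate landings: 2 × 1500 = 3000 mm.
Top and bottom landings: 2 × 1800 = 3600 mm.
Total = 21168 + 3000 + 3600 = 27768 mm.

27768 mm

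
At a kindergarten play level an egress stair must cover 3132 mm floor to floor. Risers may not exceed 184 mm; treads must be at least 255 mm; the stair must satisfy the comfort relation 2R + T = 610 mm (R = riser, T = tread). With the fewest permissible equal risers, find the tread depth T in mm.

⌈3132/184⌉ = 18 risers.
R = 3132 ÷ 18 = 174 mm.
T = 610 − 2·174 = 262 mm, which satisfies the 255 mm minimum.

262 mm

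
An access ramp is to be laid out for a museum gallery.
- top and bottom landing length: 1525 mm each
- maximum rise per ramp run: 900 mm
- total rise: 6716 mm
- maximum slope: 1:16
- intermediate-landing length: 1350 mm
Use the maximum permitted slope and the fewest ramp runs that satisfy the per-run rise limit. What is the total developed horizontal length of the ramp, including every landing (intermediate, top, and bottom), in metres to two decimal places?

6716 / 900 = 7.462 → round up to 8 ramp runs. That means 7 intermediate landings.
Horizontal run for 6716 mm of rise at 1:16 is 6716 × 16 = 107456 mm.
Intermediate landings: 7 × 1350 = 9450 mm.
Top and bottom landings: 2 × 1525 = 3050 mm.
Total = 107456 + 9450 + 3050 = 119956 mm.
= 119.96 m.

119.96 m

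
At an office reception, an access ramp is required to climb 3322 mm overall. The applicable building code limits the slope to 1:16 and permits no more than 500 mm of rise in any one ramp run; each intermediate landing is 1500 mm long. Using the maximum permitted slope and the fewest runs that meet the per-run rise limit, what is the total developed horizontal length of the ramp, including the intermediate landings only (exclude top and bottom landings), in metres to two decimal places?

⌈3322/500⌉ = 7 ramp runs. That means 6 intermediate landings.
Ramp run (horizontal) at 1:16: 3322 × 16 = 53152 mm.
6 intermediate landings contribute 6 × 1500 = 9000 mm.
Total developed length = 53152 + 9000 = 62152 mm.
= 62.15 m.

62.15 m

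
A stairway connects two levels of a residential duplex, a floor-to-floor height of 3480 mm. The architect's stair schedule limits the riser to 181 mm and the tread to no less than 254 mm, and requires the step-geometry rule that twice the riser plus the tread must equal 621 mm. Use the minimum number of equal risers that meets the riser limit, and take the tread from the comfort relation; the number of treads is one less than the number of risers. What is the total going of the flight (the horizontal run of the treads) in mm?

5187 mm

3480 / 181 = 19.23, so 20 risers are needed.
Riser R = 3480 / 20 = 174 mm, within the 181 mm limit.
From 2R + T = 621: T = 621 − 348 = 273 mm.
Treads = 20 − 1 = 19; going = 19 × 273 = 5187 mm.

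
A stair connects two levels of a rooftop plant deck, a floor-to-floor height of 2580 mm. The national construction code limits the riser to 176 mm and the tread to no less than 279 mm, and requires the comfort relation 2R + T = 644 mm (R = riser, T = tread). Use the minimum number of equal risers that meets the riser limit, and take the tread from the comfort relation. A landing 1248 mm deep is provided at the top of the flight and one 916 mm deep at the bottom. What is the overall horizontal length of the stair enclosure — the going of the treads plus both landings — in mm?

⌈2580/176⌉ = 15 risers.
Each riser is 2580/15 = 172 mm (≤ 176 mm).
T = 644 − 2·172 = 300 mm, which satisfies the 279 mm minimum.
15 risers give 14 treads; going = 14 × 300 = 4200 mm.
Enclosure = 4200 + 1248 + 916 = 6364 mm.

6364 mm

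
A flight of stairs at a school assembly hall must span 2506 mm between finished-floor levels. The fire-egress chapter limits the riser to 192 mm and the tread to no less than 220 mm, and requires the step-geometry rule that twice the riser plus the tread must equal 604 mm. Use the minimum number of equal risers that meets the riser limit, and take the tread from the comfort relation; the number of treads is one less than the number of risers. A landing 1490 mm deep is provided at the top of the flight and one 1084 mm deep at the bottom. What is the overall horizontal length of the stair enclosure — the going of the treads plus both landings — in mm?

5772 mm

At most 192 each: 2506/192 = 13.05, giving 14 risers.
R = 2506 ÷ 14 = 179 mm.
From 2R + T = 604: T = 604 − 358 = 246 mm.
14 risers give 13 treads; going = 13 × 246 = 3198 mm.
Enclosure = 3198 + 1490 + 1084 = 5772 mm.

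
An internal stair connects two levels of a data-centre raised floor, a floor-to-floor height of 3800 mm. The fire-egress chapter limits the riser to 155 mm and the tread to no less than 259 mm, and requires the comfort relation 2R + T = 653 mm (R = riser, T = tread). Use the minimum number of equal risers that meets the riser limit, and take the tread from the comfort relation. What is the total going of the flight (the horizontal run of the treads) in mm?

8376 mm

At most 155 each: 3800/155 = 24.52, giving 25 risers.
Each riser is 3800/25 = 152 mm (≤ 155 mm).
T = 653 − 2·152 = 349 mm, which satisfies the 259 mm minimum.
Going = (25 − 1) × 349 = 8376 mm.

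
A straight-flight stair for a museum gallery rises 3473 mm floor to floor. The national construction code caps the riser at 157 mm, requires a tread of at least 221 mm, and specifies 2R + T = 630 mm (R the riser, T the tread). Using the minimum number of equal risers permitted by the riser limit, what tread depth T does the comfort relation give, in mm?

At most 157 each: 3473/157 = 22.12, giving 23 risers.
Riser R = 3473 / 23 = 151 mm, within the 157 mm limit.
Tread T = 630 − 2 × 151 = 328 mm (≥ 221 mm).

328 mm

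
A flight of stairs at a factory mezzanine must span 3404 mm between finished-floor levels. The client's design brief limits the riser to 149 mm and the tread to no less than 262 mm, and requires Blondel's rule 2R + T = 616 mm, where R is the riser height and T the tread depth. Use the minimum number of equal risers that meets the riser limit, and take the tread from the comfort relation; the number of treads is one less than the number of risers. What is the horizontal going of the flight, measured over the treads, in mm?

At most 149 each: 3404/149 = 22.85, giving 23 risers.
Each riser is 3404/23 = 148 mm (≤ 149 mm).
From 2R + T = 616: T = 616 − 296 = 320 mm.
23 risers give 22 treads; going = 22 × 320 = 7040 mm.

7040 mm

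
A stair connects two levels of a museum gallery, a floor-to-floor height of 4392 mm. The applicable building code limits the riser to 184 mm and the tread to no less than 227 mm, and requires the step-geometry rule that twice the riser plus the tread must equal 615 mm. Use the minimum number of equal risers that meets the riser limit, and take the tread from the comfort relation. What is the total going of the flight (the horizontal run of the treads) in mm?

5727 mm

⌈4392/184⌉ = 24 risers.
R = 4392 ÷ 24 = 183 mm.
T = 615 − 2·183 = 249 mm, which satisfies the 227 mm minimum.
Going = (24 − 1) × 249 = 5727 mm.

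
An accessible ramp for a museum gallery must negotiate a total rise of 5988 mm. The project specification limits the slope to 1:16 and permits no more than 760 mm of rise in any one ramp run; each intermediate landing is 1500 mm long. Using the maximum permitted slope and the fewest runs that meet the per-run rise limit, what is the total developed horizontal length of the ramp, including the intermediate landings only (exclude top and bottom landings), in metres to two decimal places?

At most 760 each: 5988/760 = 7.88, giving 8 ramp runs. That means 7 intermediate landings.
Horizontal run for 5988 mm of rise at 1:16 is 5988 × 16 = 95808 mm.
Intermediate landings: 7 × 1500 = 10500 mm.
Total developed length = 95808 + 10500 = 106308 mm.
= 106.31 m.

106.31 m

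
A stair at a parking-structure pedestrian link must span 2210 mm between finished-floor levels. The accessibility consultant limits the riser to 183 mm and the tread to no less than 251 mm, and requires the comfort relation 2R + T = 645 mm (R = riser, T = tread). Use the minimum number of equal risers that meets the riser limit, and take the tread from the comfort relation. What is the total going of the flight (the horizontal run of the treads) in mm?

2210 / 183 = 12.077 → round up to 13 risers.
R = 2210 ÷ 13 = 170 mm.
Tread T = 645 − 2 × 170 = 305 mm (≥ 251 mm).
13 risers give 12 treads; going = 12 × 305 = 3660 mm.

3660 mm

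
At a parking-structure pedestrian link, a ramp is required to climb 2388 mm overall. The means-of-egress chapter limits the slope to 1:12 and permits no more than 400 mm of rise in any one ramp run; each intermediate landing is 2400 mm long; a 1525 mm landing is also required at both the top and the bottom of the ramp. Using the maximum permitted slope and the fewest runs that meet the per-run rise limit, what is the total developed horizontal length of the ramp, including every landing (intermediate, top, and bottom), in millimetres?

43706 mm

⌈2388/400⌉ = 6 ramp runs. That means 5 intermediate landings.
Ramp run (horizontal) at 1:12: 2388 × 12 = 28656 mm.
5 intermediate landings contribute 5 × 2400 = 12000 mm.
Top and bottom landings: 2 × 1525 = 3050 mm.
Total = 28656 + 12000 + 3050 = 43706 mm.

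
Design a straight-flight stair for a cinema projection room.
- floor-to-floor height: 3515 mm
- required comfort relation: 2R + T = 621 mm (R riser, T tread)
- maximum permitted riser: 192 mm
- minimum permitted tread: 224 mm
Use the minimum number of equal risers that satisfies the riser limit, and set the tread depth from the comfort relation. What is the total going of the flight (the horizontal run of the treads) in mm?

3515 / 192 = 18.31, so 19 risers are needed.
Riser R = 3515 / 19 = 185 mm, within the 192 mm limit.
T = 621 − 2·185 = 251 mm, which satisfies the 224 mm minimum.
19 risers give 18 treads; going = 18 × 251 = 4518 mm.

4518 mm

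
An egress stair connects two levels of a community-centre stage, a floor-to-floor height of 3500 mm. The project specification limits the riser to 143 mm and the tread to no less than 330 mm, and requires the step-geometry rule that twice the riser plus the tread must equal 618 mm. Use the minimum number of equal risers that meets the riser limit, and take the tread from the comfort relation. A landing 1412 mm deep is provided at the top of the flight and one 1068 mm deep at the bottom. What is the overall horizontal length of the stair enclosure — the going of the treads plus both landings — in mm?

3500 / 143 = 24.476 → round up to 25 risers.
Each riser is 3500/25 = 140 mm (≤ 143 mm).
Tread T = 618 − 2 × 140 = 338 mm (≥ 330 mm).
25 risers give 24 treads; going = 24 × 338 = 8112 mm.
Add landings: 8112 + 1412 + 1068 = 10592 mm.

10592 mm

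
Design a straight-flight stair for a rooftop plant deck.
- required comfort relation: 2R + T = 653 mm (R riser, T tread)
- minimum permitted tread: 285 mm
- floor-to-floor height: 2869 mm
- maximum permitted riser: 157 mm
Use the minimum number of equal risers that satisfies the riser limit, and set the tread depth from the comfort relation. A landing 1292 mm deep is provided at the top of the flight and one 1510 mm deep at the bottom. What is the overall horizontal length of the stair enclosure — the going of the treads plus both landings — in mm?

9120 mm

2869 / 157 = 18.274 → round up to 19 risers.
Riser R = 2869 / 19 = 151 mm, within the 157 mm limit.
From 2R + T = 653: T = 653 − 302 = 351 mm.
Treads = 19 − 1 = 18; going = 18 × 351 = 6318 mm.
Enclosure = 6318 + 1292 + 1510 = 9120 mm.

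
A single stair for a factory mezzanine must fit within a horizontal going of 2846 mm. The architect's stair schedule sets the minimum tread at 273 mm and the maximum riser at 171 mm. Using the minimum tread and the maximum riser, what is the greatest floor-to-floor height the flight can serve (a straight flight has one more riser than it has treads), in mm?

2846 / 273 = 10.42, so 10 treads fit.
Risers = treads + 1 = 11.
Maximum height = 11 × 171 = 1881 mm.

1881 mm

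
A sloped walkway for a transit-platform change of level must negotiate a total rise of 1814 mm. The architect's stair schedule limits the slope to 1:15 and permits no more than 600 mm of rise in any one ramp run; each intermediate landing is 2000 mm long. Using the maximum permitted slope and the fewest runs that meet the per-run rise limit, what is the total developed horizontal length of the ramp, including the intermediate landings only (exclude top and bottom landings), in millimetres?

⌈1814/600⌉ = 4 ramp runs. That means 3 intermediate landings.
Horizontal run for 1814 mm of rise at 1:15 is 1814 × 15 = 27210 mm.
3 intermediate landings contribute 3 × 2000 = 6000 mm.
Developed length = 27210 + 6000 = 33210 mm.

33210 mm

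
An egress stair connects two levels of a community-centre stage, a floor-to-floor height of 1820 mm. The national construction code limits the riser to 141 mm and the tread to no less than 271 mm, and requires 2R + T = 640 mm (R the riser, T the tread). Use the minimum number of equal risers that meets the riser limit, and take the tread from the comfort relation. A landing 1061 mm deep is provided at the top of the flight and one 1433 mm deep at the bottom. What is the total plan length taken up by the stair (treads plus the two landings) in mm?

1820 / 141 = 12.91, so 13 risers are needed.
Riser R = 1820 / 13 = 140 mm, within the 141 mm limit.
T = 640 − 2·140 = 360 mm, which satisfies the 271 mm minimum.
13 risers give 12 treads; going = 12 × 360 = 4320 mm.
Enclosure = 4320 + 1061 + 1433 = 6814 mm.

6814 mm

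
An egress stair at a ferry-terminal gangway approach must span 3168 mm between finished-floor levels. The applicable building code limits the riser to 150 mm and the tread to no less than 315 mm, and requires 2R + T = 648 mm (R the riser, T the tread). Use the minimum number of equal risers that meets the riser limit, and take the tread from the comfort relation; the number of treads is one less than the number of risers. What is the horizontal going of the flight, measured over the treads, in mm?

7560 mm

At most 150 each: 3168/150 = 21.12, giving 22 risers.
Riser R = 3168 / 22 = 144 mm, within the 150 mm limit.
T = 648 − 2·144 = 360 mm, which satisfies the 315 mm minimum.
Treads = 22 − 1 = 21; going = 21 × 360 = 7560 mm.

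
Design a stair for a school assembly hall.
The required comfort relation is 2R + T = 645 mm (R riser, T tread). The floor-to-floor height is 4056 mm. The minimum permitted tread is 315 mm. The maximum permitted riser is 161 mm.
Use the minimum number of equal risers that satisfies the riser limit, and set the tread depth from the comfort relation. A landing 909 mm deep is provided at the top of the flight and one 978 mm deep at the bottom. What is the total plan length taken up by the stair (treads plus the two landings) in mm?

4056 / 161 = 25.19, so 26 risers are needed.
Each riser is 4056/26 = 156 mm (≤ 161 mm).
From 2R + T = 645: T = 645 − 312 = 333 mm.
26 risers give 25 treads; going = 25 × 333 = 8325 mm.
Add landings: 8325 + 909 + 978 = 10212 mm.

10212 mm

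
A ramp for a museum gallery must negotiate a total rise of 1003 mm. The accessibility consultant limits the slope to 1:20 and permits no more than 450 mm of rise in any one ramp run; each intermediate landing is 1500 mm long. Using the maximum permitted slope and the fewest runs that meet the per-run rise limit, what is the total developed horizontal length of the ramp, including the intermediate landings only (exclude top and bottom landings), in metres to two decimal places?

23.06 m

⌈1003/450⌉ = 3 ramp runs. That means 2 intermediate landings.
Horizontal run for 1003 mm of rise at 1:20 is 1003 × 20 = 20060 mm.
2 intermediate landings contribute 2 × 1500 = 3000 mm.
Total developed length = 20060 + 3000 = 23060 mm.
= 23.06 m.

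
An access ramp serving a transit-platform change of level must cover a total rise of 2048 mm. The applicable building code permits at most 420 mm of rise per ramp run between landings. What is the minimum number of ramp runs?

5 runs

2048 / 420 = 4.876 → round up to 5 ramp runs.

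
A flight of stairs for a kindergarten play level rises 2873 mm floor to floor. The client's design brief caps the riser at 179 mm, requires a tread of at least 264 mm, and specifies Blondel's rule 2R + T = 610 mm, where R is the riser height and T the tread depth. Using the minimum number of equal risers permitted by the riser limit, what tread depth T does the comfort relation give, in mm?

⌈2873/179⌉ = 17 risers.
Each riser is 2873/17 = 169 mm (≤ 179 mm).
Tread T = 610 − 2 × 169 = 272 mm (≥ 264 mm).

272 mm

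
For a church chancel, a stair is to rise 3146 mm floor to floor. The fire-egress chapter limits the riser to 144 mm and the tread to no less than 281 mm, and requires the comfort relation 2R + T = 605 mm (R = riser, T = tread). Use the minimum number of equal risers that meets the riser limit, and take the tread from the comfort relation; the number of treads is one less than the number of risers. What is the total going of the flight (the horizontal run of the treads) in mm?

6699 mm

3146 / 144 = 21.85, so 22 risers are needed.
R = 3146 ÷ 22 = 143 mm.
T = 605 − 2·143 = 319 mm, which satisfies the 281 mm minimum.
22 risers give 21 treads; going = 21 × 319 = 6699 mm.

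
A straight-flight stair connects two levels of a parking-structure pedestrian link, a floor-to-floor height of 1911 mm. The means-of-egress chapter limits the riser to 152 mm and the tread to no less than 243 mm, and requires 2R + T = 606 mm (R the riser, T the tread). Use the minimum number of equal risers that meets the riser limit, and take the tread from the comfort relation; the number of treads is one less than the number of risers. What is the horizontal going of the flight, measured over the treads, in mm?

3744 mm

1911 / 152 = 12.572 → round up to 13 risers.
R = 1911 ÷ 13 = 147 mm.
T = 606 − 2·147 = 312 mm, which satisfies the 243 mm minimum.
Treads = 13 − 1 = 12; going = 12 × 312 = 3744 mm.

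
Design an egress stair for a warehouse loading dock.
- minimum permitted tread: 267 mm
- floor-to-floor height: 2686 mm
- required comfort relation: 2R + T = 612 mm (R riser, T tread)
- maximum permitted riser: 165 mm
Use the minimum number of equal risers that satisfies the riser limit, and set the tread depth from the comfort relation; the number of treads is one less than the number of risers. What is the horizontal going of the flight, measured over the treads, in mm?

4736 mm

⌈2686/165⌉ = 17 risers.
Each riser is 2686/17 = 158 mm (≤ 165 mm).
Tread T = 612 − 2 × 158 = 296 mm (≥ 267 mm).
17 risers give 16 treads; going = 16 × 296 = 4736 mm.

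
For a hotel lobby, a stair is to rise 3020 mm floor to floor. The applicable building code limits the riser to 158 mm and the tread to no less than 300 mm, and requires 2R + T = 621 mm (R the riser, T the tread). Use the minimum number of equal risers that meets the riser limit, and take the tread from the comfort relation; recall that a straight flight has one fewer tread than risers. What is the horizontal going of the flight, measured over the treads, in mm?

6061 mm

3020 / 158 = 19.114 → round up to 20 risers.
Riser R = 3020 / 20 = 151 mm, within the 158 mm limit.
From 2R + T = 621: T = 621 − 302 = 319 mm.
Treads = 20 − 1 = 19; going = 19 × 319 = 6061 mm.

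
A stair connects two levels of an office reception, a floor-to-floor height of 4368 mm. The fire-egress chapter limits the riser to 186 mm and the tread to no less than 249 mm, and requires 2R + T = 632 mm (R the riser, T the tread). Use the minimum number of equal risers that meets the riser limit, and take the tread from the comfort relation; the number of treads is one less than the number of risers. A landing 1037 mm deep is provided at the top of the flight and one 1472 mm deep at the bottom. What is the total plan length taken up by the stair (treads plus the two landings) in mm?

At most 186 each: 4368/186 = 23.48, giving 24 risers.
R = 4368 ÷ 24 = 182 mm.
Tread T = 632 − 2 × 182 = 268 mm (≥ 249 mm).
Treads = 24 − 1 = 23; going = 23 × 268 = 6164 mm.
Add landings: 6164 + 1037 + 1472 = 8673 mm.

8673 mm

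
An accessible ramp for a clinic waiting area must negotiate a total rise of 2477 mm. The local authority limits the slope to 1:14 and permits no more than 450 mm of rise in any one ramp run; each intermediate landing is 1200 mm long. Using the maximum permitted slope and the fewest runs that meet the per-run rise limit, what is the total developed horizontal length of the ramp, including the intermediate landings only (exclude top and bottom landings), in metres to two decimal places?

40.68 m

2477 / 450 = 5.50, so 6 ramp runs are needed. That means 5 intermediate landings.
Horizontal run for 2477 mm of rise at 1:14 is 2477 × 14 = 34678 mm.
Intermediate landings: 5 × 1200 = 6000 mm.
Developed length = 34678 + 6000 = 40678 mm.
= 40.68 m.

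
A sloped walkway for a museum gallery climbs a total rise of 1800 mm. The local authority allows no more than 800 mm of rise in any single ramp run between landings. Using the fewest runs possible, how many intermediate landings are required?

2 intermediate landings

1800 / 800 = 2.250 → round up to 3 ramp runs.
3 runs are separated by 2 intermediate landings.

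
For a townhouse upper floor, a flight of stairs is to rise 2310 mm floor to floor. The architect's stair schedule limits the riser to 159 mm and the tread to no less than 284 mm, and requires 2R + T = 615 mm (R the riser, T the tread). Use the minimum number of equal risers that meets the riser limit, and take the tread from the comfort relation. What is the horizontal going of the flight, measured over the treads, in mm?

4298 mm

2310 / 159 = 14.528 → round up to 15 risers.
Riser R = 2310 / 15 = 154 mm, within the 159 mm limit.
Tread T = 615 − 2 × 154 = 307 mm (≥ 284 mm).
15 risers give 14 treads; going = 14 × 307 = 4298 mm.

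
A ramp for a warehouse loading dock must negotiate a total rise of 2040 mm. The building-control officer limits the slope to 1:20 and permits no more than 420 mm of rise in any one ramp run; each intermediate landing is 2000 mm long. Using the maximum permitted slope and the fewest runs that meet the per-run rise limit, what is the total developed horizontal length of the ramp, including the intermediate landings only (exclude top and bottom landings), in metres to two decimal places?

48.80 m

2040 / 420 = 4.86, so 5 ramp runs are needed. That means 4 intermediate landings.
Ramp run (horizontal) at 1:20: 2040 × 20 = 40800 mm.
Intermediate landings: 4 × 2000 = 8000 mm.
Developed length = 40800 + 8000 = 48800 mm.
= 48.80 m.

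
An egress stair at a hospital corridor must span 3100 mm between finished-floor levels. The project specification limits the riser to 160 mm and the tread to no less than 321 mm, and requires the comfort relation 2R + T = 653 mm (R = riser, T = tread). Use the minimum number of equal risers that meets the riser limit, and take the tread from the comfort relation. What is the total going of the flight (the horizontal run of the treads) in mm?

6517 mm

3100 / 160 = 19.38, so 20 risers are needed.
Each riser is 3100/20 = 155 mm (≤ 160 mm).
Tread T = 653 − 2 × 155 = 343 mm (≥ 321 mm).
20 risers give 19 treads; going = 19 × 343 = 6517 mm.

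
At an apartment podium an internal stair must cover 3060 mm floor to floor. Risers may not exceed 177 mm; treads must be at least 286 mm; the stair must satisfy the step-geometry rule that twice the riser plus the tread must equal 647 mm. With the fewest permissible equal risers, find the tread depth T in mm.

307 mm

3060 / 177 = 17.29, so 18 risers are needed.
Each riser is 3060/18 = 170 mm (≤ 177 mm).
T = 647 − 2·170 = 307 mm, which satisfies the 286 mm minimum.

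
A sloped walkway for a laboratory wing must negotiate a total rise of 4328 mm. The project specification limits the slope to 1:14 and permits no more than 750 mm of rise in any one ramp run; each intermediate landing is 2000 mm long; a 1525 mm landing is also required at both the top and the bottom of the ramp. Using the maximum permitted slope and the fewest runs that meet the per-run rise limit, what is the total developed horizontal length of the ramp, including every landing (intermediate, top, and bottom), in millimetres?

73642 mm

⌈4328/750⌉ = 6 ramp runs. That means 5 intermediate landings.
Ramp run (horizontal) at 1:14: 4328 × 14 = 60592 mm.
Intermediate landings: 5 × 2000 = 10000 mm.
Top and bottom landings: 2 × 1525 = 3050 mm.
Total = 60592 + 10000 + 3050 = 73642 mm.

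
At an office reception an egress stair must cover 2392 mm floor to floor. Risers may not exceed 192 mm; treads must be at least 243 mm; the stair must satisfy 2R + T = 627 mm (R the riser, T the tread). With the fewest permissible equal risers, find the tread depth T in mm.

259 mm

2392 / 192 = 12.46, so 13 risers are needed.
Riser R = 2392 / 13 = 184 mm, within the 192 mm limit.
T = 627 − 2·184 = 259 mm, which satisfies the 243 mm minimum.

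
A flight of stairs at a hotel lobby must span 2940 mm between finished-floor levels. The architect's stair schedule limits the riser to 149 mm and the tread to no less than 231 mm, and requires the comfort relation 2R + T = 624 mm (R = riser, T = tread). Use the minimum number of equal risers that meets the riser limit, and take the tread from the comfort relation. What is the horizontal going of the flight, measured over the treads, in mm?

⌈2940/149⌉ = 20 risers.
Each riser is 2940/20 = 147 mm (≤ 149 mm).
Tread T = 624 − 2 × 147 = 330 mm (≥ 231 mm).
Going = (20 − 1) × 330 = 6270 mm.

6270 mm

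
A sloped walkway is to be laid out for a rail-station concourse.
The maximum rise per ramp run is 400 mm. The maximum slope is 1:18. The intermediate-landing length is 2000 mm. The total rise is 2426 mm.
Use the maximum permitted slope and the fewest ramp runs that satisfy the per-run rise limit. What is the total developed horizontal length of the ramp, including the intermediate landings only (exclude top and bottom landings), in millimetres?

55668 mm

At most 400 each: 2426/400 = 6.07, giving 7 ramp runs. That means 6 intermediate landings.
Ramp run (horizontal) at 1:18: 2426 × 18 = 43668 mm.
Intermediate landings: 6 × 2000 = 12000 mm.
Total developed length = 43668 + 12000 = 55668 mm.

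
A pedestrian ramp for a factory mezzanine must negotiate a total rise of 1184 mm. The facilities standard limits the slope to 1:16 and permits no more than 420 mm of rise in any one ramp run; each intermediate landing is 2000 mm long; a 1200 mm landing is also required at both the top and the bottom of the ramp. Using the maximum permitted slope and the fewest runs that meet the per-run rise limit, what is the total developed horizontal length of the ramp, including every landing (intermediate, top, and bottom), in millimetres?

1184 / 420 = 2.819 → round up to 3 ramp runs. That means 2 intermediate landings.
Horizontal run for 1184 mm of rise at 1:16 is 1184 × 16 = 18944 mm.
2 intermediate landings contribute 2 × 2000 = 4000 mm.
Top and bottom landings: 2 × 1200 = 2400 mm.
Total = 18944 + 4000 + 2400 = 25344 mm.

25344 mm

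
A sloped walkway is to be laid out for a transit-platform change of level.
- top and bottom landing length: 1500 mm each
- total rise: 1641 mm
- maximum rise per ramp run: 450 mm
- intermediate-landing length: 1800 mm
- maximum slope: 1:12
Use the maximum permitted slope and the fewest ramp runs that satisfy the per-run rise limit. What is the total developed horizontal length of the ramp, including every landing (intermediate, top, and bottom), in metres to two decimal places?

28.09 m

⌈1641/450⌉ = 4 ramp runs. That means 3 intermediate landings.
Ramp run (horizontal) at 1:12: 1641 × 12 = 19692 mm.
3 intermediate landings contribute 3 × 1800 = 5400 mm.
Top and bottom landings: 2 × 1500 = 3000 mm.
Total = 19692 + 5400 + 3000 = 28092 mm.
= 28.09 m.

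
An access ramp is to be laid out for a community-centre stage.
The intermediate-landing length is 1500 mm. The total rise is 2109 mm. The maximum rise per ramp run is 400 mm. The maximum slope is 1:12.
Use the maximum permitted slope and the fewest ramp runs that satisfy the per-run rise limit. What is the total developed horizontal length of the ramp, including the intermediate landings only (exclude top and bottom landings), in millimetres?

32808 mm

2109 / 400 = 5.27, so 6 ramp runs are needed. That means 5 intermediate landings.
Ramp run (horizontal) at 1:12: 2109 × 12 = 25308 mm.
Intermediate landings: 5 × 1500 = 7500 mm.
Total developed length = 25308 + 7500 = 32808 mm.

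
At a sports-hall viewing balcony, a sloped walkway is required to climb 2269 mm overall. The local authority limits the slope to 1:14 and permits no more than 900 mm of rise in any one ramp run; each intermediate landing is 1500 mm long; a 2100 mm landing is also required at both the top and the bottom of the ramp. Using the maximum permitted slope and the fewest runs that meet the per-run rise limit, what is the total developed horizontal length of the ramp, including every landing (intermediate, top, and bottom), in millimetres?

At most 900 each: 2269/900 = 2.52, giving 3 ramp runs. That means 2 intermediate landings.
Ramp run (horizontal) at 1:14: 2269 × 14 = 31766 mm.
2 intermediate landings contribute 2 × 1500 = 3000 mm.
Top and bottom landings: 2 × 2100 = 4200 mm.
Total = 31766 + 3000 + 4200 = 38966 mm.

38966 mm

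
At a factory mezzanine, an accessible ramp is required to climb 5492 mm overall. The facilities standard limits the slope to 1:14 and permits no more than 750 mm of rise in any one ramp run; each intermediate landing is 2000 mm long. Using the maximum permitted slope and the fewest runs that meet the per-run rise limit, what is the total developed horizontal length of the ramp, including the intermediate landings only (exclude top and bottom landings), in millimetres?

⌈5492/750⌉ = 8 ramp runs. That means 7 intermediate landings.
Ramp run (horizontal) at 1:14: 5492 × 14 = 76888 mm.
7 intermediate landings contribute 7 × 2000 = 14000 mm.
Total developed length = 76888 + 14000 = 90888 mm.

90888 mm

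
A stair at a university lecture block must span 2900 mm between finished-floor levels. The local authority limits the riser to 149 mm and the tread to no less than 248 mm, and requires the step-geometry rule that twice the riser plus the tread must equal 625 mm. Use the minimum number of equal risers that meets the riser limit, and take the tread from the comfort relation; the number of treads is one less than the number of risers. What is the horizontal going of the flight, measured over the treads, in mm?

6365 mm

⌈2900/149⌉ = 20 risers.
Riser R = 2900 / 20 = 145 mm, within the 149 mm limit.
Tread T = 625 − 2 × 145 = 335 mm (≥ 248 mm).
Going = (20 − 1) × 335 = 6365 mm.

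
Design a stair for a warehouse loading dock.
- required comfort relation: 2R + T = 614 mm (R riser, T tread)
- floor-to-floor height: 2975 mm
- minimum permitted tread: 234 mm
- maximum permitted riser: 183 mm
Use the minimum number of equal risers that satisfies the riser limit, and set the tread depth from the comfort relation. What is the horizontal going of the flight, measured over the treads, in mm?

4224 mm

2975 / 183 = 16.26, so 17 risers are needed.
Riser R = 2975 / 17 = 175 mm, within the 183 mm limit.
T = 614 − 2·175 = 264 mm, which satisfies the 234 mm minimum.
Treads = 17 − 1 = 16; going = 16 × 264 = 4224 mm.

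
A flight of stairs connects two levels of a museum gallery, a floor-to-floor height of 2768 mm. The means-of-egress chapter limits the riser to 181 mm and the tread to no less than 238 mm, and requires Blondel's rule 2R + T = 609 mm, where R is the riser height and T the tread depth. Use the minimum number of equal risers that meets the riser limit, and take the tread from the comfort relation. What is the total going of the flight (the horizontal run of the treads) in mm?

2768 / 181 = 15.293 → round up to 16 risers.
R = 2768 ÷ 16 = 173 mm.
T = 609 − 2·173 = 263 mm, which satisfies the 238 mm minimum.
16 risers give 15 treads; going = 15 × 263 = 3945 mm.

3945 mm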